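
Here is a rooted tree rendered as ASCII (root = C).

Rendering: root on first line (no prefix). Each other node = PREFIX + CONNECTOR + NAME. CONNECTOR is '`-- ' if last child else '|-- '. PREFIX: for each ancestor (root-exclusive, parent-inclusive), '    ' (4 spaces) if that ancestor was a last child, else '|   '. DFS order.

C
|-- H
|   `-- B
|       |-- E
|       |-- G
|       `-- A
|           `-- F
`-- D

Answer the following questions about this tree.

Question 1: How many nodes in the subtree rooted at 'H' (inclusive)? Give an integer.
Answer: 6

Derivation:
Subtree rooted at H contains: A, B, E, F, G, H
Count = 6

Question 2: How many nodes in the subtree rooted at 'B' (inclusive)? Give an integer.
Subtree rooted at B contains: A, B, E, F, G
Count = 5

Answer: 5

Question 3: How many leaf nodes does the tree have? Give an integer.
Answer: 4

Derivation:
Leaves (nodes with no children): D, E, F, G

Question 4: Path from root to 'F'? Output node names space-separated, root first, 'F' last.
Walk down from root: C -> H -> B -> A -> F

Answer: C H B A F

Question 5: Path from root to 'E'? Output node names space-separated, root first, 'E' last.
Walk down from root: C -> H -> B -> E

Answer: C H B E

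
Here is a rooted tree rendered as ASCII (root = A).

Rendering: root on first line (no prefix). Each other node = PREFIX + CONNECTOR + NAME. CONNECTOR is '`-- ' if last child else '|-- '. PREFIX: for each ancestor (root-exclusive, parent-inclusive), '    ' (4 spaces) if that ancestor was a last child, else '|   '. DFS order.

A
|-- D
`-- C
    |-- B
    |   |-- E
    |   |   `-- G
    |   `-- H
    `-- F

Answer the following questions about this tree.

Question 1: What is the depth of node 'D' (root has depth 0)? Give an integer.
Path from root to D: A -> D
Depth = number of edges = 1

Answer: 1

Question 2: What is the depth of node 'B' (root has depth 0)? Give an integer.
Answer: 2

Derivation:
Path from root to B: A -> C -> B
Depth = number of edges = 2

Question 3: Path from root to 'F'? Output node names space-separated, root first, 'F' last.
Walk down from root: A -> C -> F

Answer: A C F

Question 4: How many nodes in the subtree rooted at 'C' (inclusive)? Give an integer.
Subtree rooted at C contains: B, C, E, F, G, H
Count = 6

Answer: 6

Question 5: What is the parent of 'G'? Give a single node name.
Scan adjacency: G appears as child of E

Answer: E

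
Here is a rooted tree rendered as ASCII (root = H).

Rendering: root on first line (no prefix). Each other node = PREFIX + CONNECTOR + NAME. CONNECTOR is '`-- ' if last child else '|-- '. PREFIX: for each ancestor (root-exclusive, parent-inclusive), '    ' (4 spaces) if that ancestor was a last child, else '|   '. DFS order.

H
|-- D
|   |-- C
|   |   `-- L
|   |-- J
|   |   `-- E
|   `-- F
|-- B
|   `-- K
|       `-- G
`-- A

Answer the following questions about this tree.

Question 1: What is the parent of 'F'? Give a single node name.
Answer: D

Derivation:
Scan adjacency: F appears as child of D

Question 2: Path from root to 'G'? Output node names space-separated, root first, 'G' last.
Walk down from root: H -> B -> K -> G

Answer: H B K G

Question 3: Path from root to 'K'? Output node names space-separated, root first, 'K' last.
Answer: H B K

Derivation:
Walk down from root: H -> B -> K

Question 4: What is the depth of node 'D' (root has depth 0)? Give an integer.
Path from root to D: H -> D
Depth = number of edges = 1

Answer: 1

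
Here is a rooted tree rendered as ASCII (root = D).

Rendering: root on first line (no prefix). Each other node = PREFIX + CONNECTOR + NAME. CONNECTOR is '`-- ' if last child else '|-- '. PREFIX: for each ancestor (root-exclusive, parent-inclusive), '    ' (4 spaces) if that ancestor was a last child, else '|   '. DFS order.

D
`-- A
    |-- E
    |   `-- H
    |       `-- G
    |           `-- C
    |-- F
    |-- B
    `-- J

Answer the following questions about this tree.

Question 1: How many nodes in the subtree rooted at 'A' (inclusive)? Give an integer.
Answer: 8

Derivation:
Subtree rooted at A contains: A, B, C, E, F, G, H, J
Count = 8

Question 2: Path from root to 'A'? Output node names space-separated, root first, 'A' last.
Walk down from root: D -> A

Answer: D A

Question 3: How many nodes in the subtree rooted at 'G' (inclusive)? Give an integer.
Subtree rooted at G contains: C, G
Count = 2

Answer: 2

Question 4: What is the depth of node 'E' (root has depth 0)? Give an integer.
Path from root to E: D -> A -> E
Depth = number of edges = 2

Answer: 2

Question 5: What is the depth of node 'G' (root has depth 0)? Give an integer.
Path from root to G: D -> A -> E -> H -> G
Depth = number of edges = 4

Answer: 4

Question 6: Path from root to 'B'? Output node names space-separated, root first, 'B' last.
Walk down from root: D -> A -> B

Answer: D A B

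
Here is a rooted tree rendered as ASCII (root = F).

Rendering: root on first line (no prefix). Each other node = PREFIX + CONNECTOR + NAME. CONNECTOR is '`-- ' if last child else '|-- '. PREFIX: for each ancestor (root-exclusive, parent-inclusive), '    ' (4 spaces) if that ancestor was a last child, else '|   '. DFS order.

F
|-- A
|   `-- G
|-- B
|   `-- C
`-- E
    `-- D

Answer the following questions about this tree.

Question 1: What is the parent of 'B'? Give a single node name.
Answer: F

Derivation:
Scan adjacency: B appears as child of F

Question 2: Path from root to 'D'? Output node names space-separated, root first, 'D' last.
Answer: F E D

Derivation:
Walk down from root: F -> E -> D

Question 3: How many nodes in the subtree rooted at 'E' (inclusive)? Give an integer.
Answer: 2

Derivation:
Subtree rooted at E contains: D, E
Count = 2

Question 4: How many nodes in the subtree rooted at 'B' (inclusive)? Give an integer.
Subtree rooted at B contains: B, C
Count = 2

Answer: 2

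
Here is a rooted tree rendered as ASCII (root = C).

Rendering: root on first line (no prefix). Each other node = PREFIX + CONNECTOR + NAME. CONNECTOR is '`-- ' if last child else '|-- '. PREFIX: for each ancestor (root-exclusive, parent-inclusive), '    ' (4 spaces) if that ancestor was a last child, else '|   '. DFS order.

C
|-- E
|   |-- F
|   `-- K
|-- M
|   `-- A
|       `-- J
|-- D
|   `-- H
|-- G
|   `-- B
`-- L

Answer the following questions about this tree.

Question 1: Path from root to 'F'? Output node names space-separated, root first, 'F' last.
Answer: C E F

Derivation:
Walk down from root: C -> E -> F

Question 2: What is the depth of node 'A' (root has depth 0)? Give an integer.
Path from root to A: C -> M -> A
Depth = number of edges = 2

Answer: 2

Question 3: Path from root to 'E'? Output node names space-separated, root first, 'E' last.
Answer: C E

Derivation:
Walk down from root: C -> E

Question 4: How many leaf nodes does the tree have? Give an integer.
Answer: 6

Derivation:
Leaves (nodes with no children): B, F, H, J, K, L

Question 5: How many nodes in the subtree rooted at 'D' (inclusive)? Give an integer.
Answer: 2

Derivation:
Subtree rooted at D contains: D, H
Count = 2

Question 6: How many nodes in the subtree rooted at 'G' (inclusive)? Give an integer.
Answer: 2

Derivation:
Subtree rooted at G contains: B, G
Count = 2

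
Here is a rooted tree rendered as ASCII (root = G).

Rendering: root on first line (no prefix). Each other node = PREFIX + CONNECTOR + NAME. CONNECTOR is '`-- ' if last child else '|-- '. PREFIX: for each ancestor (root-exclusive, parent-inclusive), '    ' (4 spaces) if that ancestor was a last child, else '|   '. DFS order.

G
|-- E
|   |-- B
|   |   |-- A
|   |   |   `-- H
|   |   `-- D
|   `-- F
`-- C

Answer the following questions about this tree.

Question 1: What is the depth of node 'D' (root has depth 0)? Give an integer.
Answer: 3

Derivation:
Path from root to D: G -> E -> B -> D
Depth = number of edges = 3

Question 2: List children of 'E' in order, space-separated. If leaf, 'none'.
Answer: B F

Derivation:
Node E's children (from adjacency): B, F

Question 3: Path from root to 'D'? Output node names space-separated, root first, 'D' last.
Walk down from root: G -> E -> B -> D

Answer: G E B D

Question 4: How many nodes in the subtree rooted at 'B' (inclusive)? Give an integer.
Subtree rooted at B contains: A, B, D, H
Count = 4

Answer: 4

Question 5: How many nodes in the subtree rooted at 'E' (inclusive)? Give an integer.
Answer: 6

Derivation:
Subtree rooted at E contains: A, B, D, E, F, H
Count = 6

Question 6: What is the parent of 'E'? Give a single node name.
Answer: G

Derivation:
Scan adjacency: E appears as child of G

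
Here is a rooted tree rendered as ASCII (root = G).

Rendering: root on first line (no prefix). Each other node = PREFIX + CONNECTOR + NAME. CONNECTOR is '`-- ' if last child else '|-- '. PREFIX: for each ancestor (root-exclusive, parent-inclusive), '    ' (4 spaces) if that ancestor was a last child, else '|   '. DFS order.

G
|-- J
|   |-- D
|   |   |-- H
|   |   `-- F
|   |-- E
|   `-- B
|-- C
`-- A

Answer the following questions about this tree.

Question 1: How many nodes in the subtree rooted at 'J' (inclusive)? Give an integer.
Answer: 6

Derivation:
Subtree rooted at J contains: B, D, E, F, H, J
Count = 6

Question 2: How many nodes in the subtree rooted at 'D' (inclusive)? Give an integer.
Answer: 3

Derivation:
Subtree rooted at D contains: D, F, H
Count = 3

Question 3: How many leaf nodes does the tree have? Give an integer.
Answer: 6

Derivation:
Leaves (nodes with no children): A, B, C, E, F, H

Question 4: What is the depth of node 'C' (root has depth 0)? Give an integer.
Path from root to C: G -> C
Depth = number of edges = 1

Answer: 1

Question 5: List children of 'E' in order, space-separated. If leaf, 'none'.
Answer: none

Derivation:
Node E's children (from adjacency): (leaf)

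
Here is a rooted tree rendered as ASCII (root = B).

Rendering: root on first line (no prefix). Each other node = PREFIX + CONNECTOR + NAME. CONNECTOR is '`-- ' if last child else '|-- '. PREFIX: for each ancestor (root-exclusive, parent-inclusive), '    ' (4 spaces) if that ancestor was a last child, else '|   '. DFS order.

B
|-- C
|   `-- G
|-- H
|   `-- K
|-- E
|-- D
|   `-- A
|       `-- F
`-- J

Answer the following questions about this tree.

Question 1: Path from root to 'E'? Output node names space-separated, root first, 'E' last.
Answer: B E

Derivation:
Walk down from root: B -> E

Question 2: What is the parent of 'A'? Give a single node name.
Scan adjacency: A appears as child of D

Answer: D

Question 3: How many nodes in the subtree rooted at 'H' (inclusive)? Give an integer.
Subtree rooted at H contains: H, K
Count = 2

Answer: 2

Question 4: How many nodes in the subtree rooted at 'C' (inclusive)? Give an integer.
Subtree rooted at C contains: C, G
Count = 2

Answer: 2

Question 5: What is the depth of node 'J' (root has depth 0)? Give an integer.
Answer: 1

Derivation:
Path from root to J: B -> J
Depth = number of edges = 1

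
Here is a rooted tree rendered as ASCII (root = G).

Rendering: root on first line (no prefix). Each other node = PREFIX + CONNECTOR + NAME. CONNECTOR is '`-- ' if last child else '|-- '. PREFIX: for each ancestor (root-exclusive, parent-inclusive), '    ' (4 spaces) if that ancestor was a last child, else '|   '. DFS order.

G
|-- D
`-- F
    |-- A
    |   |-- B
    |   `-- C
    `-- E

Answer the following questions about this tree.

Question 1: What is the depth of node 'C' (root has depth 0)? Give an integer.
Path from root to C: G -> F -> A -> C
Depth = number of edges = 3

Answer: 3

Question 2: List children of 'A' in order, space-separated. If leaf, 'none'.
Node A's children (from adjacency): B, C

Answer: B C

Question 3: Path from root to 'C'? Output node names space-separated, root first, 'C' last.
Walk down from root: G -> F -> A -> C

Answer: G F A C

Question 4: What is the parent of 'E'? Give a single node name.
Scan adjacency: E appears as child of F

Answer: F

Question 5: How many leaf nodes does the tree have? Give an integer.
Leaves (nodes with no children): B, C, D, E

Answer: 4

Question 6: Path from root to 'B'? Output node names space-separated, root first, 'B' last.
Answer: G F A B

Derivation:
Walk down from root: G -> F -> A -> B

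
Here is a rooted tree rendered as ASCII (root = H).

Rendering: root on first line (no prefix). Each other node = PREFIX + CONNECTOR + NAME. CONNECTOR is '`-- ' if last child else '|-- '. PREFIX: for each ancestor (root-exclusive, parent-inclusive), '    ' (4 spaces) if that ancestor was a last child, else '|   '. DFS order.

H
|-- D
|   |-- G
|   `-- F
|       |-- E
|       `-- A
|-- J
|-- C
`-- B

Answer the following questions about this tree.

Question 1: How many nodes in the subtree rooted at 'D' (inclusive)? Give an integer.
Subtree rooted at D contains: A, D, E, F, G
Count = 5

Answer: 5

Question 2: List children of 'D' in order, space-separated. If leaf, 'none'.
Answer: G F

Derivation:
Node D's children (from adjacency): G, F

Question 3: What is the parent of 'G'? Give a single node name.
Scan adjacency: G appears as child of D

Answer: D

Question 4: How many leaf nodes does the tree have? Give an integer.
Leaves (nodes with no children): A, B, C, E, G, J

Answer: 6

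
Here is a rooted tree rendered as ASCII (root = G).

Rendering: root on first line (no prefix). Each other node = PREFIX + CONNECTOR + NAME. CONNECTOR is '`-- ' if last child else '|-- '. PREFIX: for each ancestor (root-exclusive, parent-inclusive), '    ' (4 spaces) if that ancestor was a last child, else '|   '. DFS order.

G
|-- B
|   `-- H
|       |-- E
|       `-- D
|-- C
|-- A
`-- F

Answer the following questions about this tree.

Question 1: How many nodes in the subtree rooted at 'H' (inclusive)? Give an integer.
Answer: 3

Derivation:
Subtree rooted at H contains: D, E, H
Count = 3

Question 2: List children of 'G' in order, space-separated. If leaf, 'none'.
Node G's children (from adjacency): B, C, A, F

Answer: B C A F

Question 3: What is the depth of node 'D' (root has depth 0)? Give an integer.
Path from root to D: G -> B -> H -> D
Depth = number of edges = 3

Answer: 3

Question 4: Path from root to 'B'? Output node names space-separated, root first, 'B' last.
Walk down from root: G -> B

Answer: G B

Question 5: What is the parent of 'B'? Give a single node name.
Answer: G

Derivation:
Scan adjacency: B appears as child of G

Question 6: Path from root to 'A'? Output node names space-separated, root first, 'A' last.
Walk down from root: G -> A

Answer: G A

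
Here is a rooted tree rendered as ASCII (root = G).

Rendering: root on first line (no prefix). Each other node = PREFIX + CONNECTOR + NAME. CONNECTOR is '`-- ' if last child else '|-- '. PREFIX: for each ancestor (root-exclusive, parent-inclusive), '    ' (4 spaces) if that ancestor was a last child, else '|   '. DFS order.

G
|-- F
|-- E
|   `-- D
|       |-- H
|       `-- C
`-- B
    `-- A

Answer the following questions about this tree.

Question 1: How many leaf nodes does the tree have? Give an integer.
Answer: 4

Derivation:
Leaves (nodes with no children): A, C, F, H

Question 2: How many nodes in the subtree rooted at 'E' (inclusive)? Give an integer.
Answer: 4

Derivation:
Subtree rooted at E contains: C, D, E, H
Count = 4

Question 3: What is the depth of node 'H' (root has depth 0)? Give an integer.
Answer: 3

Derivation:
Path from root to H: G -> E -> D -> H
Depth = number of edges = 3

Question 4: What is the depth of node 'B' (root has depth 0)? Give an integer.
Answer: 1

Derivation:
Path from root to B: G -> B
Depth = number of edges = 1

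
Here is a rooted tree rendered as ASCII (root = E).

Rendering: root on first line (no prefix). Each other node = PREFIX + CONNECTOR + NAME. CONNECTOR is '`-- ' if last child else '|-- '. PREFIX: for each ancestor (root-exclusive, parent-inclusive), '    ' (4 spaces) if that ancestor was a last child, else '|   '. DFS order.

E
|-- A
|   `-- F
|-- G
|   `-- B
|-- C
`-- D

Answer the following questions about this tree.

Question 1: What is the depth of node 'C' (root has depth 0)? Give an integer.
Path from root to C: E -> C
Depth = number of edges = 1

Answer: 1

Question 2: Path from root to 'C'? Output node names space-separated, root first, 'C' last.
Walk down from root: E -> C

Answer: E C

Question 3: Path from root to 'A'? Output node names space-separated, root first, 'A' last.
Answer: E A

Derivation:
Walk down from root: E -> A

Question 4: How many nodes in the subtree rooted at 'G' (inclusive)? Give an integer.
Subtree rooted at G contains: B, G
Count = 2

Answer: 2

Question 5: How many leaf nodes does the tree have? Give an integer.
Leaves (nodes with no children): B, C, D, F

Answer: 4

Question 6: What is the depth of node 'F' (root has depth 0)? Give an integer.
Path from root to F: E -> A -> F
Depth = number of edges = 2

Answer: 2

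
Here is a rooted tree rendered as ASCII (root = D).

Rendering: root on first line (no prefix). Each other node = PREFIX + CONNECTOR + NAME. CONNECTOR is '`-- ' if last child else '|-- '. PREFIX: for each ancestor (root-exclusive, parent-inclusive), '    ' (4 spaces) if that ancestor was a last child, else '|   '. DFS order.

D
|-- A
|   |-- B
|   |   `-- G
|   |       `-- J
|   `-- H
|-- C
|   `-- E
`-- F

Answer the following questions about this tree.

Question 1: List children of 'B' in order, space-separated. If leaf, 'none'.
Node B's children (from adjacency): G

Answer: G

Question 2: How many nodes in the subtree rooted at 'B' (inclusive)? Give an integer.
Answer: 3

Derivation:
Subtree rooted at B contains: B, G, J
Count = 3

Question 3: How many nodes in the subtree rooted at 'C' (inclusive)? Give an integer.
Answer: 2

Derivation:
Subtree rooted at C contains: C, E
Count = 2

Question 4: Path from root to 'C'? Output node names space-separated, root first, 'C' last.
Answer: D C

Derivation:
Walk down from root: D -> C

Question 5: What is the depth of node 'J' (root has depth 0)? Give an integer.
Path from root to J: D -> A -> B -> G -> J
Depth = number of edges = 4

Answer: 4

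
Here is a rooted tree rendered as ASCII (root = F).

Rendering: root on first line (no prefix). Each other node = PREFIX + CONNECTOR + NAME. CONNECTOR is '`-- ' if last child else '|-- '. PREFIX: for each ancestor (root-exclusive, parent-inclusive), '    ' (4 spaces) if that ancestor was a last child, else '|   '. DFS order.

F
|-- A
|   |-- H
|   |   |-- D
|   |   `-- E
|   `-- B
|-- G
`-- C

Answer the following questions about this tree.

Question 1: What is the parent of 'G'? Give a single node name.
Answer: F

Derivation:
Scan adjacency: G appears as child of F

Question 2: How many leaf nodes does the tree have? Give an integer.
Leaves (nodes with no children): B, C, D, E, G

Answer: 5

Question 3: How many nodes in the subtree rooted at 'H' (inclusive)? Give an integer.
Subtree rooted at H contains: D, E, H
Count = 3

Answer: 3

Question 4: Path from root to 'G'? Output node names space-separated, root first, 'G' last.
Walk down from root: F -> G

Answer: F G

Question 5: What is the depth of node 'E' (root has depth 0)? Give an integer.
Answer: 3

Derivation:
Path from root to E: F -> A -> H -> E
Depth = number of edges = 3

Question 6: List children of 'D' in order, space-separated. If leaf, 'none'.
Answer: none

Derivation:
Node D's children (from adjacency): (leaf)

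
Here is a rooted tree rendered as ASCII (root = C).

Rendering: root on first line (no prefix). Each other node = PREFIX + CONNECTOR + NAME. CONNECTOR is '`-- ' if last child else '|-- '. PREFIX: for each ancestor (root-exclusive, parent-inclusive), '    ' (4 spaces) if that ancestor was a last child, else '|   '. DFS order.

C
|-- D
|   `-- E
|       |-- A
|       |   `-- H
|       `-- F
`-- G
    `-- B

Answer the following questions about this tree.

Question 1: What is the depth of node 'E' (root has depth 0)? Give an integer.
Answer: 2

Derivation:
Path from root to E: C -> D -> E
Depth = number of edges = 2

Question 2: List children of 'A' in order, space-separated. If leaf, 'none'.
Node A's children (from adjacency): H

Answer: H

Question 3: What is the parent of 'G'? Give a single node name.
Answer: C

Derivation:
Scan adjacency: G appears as child of C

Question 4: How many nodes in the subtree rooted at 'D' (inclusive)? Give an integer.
Answer: 5

Derivation:
Subtree rooted at D contains: A, D, E, F, H
Count = 5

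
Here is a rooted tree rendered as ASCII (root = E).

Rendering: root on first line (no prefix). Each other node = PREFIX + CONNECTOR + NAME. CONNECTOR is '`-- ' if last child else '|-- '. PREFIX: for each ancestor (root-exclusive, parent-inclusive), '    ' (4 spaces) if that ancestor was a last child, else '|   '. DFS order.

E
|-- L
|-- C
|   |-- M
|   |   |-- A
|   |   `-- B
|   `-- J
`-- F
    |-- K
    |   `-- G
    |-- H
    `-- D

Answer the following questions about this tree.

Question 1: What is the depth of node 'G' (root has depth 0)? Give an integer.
Answer: 3

Derivation:
Path from root to G: E -> F -> K -> G
Depth = number of edges = 3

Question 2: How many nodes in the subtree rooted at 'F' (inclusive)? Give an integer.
Subtree rooted at F contains: D, F, G, H, K
Count = 5

Answer: 5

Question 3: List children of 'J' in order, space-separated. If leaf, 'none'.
Node J's children (from adjacency): (leaf)

Answer: none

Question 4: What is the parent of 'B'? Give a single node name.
Scan adjacency: B appears as child of M

Answer: M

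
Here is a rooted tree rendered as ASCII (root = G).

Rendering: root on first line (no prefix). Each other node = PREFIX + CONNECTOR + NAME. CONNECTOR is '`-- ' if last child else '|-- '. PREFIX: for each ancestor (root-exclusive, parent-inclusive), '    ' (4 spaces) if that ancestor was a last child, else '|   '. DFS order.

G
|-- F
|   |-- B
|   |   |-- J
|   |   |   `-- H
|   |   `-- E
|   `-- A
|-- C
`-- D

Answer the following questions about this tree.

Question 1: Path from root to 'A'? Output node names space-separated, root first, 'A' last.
Answer: G F A

Derivation:
Walk down from root: G -> F -> A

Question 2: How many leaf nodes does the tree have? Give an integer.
Leaves (nodes with no children): A, C, D, E, H

Answer: 5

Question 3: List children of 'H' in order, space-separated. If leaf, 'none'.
Node H's children (from adjacency): (leaf)

Answer: none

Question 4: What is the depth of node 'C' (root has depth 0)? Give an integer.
Answer: 1

Derivation:
Path from root to C: G -> C
Depth = number of edges = 1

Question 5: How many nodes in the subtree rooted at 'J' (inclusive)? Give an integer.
Answer: 2

Derivation:
Subtree rooted at J contains: H, J
Count = 2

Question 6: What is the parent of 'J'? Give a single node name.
Scan adjacency: J appears as child of B

Answer: B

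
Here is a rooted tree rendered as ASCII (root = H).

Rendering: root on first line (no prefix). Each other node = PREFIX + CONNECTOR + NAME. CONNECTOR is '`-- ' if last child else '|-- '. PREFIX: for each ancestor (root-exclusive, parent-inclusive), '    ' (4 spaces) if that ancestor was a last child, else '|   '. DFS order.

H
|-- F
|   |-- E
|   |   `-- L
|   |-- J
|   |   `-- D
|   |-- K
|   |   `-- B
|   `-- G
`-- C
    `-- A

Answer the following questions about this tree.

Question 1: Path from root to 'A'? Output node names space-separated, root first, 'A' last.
Answer: H C A

Derivation:
Walk down from root: H -> C -> A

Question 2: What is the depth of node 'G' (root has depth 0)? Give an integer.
Answer: 2

Derivation:
Path from root to G: H -> F -> G
Depth = number of edges = 2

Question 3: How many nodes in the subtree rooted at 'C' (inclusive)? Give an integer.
Subtree rooted at C contains: A, C
Count = 2

Answer: 2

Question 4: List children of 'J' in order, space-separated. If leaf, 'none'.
Answer: D

Derivation:
Node J's children (from adjacency): D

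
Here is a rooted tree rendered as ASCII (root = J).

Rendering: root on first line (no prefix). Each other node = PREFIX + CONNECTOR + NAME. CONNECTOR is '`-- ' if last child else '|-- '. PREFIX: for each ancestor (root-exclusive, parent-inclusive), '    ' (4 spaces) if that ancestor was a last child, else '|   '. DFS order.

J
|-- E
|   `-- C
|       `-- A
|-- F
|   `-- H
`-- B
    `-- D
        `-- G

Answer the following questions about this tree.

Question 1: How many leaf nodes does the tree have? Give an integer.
Leaves (nodes with no children): A, G, H

Answer: 3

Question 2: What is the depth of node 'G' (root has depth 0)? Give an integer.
Path from root to G: J -> B -> D -> G
Depth = number of edges = 3

Answer: 3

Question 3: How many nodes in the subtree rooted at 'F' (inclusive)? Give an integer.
Subtree rooted at F contains: F, H
Count = 2

Answer: 2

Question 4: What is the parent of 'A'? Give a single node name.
Scan adjacency: A appears as child of C

Answer: C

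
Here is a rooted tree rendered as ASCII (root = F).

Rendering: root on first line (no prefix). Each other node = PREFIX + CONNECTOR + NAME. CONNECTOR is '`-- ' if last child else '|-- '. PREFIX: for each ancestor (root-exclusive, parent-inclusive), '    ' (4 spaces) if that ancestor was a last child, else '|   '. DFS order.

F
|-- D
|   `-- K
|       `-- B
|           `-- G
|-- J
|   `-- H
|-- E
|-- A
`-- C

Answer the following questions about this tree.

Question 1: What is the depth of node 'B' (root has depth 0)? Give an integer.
Path from root to B: F -> D -> K -> B
Depth = number of edges = 3

Answer: 3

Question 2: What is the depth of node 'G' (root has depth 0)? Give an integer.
Path from root to G: F -> D -> K -> B -> G
Depth = number of edges = 4

Answer: 4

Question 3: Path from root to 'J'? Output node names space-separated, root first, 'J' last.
Walk down from root: F -> J

Answer: F J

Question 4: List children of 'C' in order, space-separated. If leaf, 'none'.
Node C's children (from adjacency): (leaf)

Answer: none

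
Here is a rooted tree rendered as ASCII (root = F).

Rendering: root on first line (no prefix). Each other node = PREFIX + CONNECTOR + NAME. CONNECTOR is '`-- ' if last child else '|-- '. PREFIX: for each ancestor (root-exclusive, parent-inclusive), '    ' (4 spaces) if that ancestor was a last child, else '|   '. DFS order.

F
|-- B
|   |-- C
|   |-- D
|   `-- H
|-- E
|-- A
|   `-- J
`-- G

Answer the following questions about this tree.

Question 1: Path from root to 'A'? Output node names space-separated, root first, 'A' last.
Answer: F A

Derivation:
Walk down from root: F -> A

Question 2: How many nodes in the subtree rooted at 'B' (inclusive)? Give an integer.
Answer: 4

Derivation:
Subtree rooted at B contains: B, C, D, H
Count = 4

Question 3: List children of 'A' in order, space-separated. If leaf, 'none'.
Answer: J

Derivation:
Node A's children (from adjacency): J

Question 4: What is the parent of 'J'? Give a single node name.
Scan adjacency: J appears as child of A

Answer: A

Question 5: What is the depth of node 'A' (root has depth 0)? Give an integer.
Answer: 1

Derivation:
Path from root to A: F -> A
Depth = number of edges = 1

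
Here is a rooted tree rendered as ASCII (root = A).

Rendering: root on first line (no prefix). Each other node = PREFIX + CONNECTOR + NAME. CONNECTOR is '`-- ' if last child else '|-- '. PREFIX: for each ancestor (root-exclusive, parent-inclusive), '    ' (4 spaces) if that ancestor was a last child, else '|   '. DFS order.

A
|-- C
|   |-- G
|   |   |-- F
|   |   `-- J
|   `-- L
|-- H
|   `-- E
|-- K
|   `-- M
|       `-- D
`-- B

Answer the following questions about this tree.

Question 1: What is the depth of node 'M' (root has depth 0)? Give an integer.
Path from root to M: A -> K -> M
Depth = number of edges = 2

Answer: 2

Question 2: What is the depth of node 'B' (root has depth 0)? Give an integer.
Answer: 1

Derivation:
Path from root to B: A -> B
Depth = number of edges = 1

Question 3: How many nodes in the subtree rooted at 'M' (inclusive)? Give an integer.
Answer: 2

Derivation:
Subtree rooted at M contains: D, M
Count = 2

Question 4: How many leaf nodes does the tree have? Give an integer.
Answer: 6

Derivation:
Leaves (nodes with no children): B, D, E, F, J, L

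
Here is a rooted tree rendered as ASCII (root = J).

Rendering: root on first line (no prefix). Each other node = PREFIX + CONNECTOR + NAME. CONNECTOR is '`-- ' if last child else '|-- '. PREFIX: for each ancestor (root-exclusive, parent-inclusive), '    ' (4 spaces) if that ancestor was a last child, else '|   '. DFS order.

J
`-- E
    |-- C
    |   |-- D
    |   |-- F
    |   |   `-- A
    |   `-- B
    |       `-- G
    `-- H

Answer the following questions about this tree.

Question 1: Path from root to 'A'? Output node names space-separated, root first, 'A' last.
Walk down from root: J -> E -> C -> F -> A

Answer: J E C F A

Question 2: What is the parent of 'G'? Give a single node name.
Scan adjacency: G appears as child of B

Answer: B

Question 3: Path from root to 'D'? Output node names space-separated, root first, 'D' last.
Walk down from root: J -> E -> C -> D

Answer: J E C D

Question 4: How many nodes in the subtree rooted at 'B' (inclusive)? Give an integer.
Subtree rooted at B contains: B, G
Count = 2

Answer: 2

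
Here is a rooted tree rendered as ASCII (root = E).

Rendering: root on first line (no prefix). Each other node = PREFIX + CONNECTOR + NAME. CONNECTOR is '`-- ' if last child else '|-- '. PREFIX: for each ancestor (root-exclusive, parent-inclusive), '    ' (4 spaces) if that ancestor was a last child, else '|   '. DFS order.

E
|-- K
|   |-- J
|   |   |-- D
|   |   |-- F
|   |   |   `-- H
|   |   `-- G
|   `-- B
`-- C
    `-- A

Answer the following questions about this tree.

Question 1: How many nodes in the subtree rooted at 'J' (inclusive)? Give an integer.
Subtree rooted at J contains: D, F, G, H, J
Count = 5

Answer: 5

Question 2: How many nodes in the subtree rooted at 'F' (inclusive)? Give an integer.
Subtree rooted at F contains: F, H
Count = 2

Answer: 2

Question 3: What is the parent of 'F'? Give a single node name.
Answer: J

Derivation:
Scan adjacency: F appears as child of J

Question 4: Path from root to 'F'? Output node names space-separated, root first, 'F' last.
Walk down from root: E -> K -> J -> F

Answer: E K J F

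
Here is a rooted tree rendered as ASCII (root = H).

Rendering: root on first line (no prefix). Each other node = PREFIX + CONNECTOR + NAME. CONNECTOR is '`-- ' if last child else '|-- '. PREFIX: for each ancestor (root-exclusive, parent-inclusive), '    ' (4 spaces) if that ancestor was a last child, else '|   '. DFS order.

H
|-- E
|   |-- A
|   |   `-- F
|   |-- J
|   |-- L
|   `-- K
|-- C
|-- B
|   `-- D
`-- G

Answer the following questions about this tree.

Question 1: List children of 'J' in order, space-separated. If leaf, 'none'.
Node J's children (from adjacency): (leaf)

Answer: none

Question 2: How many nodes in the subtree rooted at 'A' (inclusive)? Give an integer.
Subtree rooted at A contains: A, F
Count = 2

Answer: 2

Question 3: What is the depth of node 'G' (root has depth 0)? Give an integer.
Answer: 1

Derivation:
Path from root to G: H -> G
Depth = number of edges = 1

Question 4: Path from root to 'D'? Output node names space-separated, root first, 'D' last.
Answer: H B D

Derivation:
Walk down from root: H -> B -> D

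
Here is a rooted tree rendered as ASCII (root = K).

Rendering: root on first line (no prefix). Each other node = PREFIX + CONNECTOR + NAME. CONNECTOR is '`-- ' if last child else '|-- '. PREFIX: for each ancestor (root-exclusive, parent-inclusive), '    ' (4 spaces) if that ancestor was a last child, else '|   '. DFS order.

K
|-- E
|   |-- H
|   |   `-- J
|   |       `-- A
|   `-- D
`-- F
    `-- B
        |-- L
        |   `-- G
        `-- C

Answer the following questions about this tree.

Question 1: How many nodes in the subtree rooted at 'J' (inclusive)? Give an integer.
Subtree rooted at J contains: A, J
Count = 2

Answer: 2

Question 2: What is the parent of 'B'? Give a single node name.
Answer: F

Derivation:
Scan adjacency: B appears as child of F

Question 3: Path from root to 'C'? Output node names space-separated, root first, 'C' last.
Answer: K F B C

Derivation:
Walk down from root: K -> F -> B -> C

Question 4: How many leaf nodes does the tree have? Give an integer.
Leaves (nodes with no children): A, C, D, G

Answer: 4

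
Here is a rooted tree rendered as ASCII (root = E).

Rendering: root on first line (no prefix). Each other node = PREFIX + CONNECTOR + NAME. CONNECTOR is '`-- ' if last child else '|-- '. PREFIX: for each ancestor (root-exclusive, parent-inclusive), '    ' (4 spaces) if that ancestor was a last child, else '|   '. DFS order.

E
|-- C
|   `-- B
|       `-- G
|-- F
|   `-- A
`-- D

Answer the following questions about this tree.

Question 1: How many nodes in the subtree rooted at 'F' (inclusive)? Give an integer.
Answer: 2

Derivation:
Subtree rooted at F contains: A, F
Count = 2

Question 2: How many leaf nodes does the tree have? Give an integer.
Leaves (nodes with no children): A, D, G

Answer: 3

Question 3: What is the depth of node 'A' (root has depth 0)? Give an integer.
Answer: 2

Derivation:
Path from root to A: E -> F -> A
Depth = number of edges = 2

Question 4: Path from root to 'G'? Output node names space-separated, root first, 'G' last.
Walk down from root: E -> C -> B -> G

Answer: E C B G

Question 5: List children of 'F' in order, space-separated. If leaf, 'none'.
Answer: A

Derivation:
Node F's children (from adjacency): A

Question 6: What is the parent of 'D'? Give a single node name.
Scan adjacency: D appears as child of E

Answer: E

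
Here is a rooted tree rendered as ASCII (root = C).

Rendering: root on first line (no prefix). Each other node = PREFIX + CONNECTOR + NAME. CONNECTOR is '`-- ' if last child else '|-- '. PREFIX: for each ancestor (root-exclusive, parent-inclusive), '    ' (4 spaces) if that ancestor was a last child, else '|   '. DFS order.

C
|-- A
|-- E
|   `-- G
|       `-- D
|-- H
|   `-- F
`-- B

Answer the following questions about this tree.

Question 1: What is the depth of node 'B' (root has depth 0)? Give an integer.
Answer: 1

Derivation:
Path from root to B: C -> B
Depth = number of edges = 1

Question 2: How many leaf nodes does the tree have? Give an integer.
Leaves (nodes with no children): A, B, D, F

Answer: 4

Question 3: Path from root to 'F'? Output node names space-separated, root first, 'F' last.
Walk down from root: C -> H -> F

Answer: C H F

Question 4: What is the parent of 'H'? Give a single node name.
Scan adjacency: H appears as child of C

Answer: C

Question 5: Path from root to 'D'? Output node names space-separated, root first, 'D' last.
Answer: C E G D

Derivation:
Walk down from root: C -> E -> G -> D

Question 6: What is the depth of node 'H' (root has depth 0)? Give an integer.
Answer: 1

Derivation:
Path from root to H: C -> H
Depth = number of edges = 1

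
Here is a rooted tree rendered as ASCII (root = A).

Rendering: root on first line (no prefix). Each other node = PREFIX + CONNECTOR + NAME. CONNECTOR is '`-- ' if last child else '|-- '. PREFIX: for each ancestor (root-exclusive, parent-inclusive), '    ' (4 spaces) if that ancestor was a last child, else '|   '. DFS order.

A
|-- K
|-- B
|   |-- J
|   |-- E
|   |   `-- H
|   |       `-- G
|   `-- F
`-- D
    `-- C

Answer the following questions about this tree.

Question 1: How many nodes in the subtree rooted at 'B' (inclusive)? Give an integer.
Subtree rooted at B contains: B, E, F, G, H, J
Count = 6

Answer: 6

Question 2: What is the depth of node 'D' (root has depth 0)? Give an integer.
Answer: 1

Derivation:
Path from root to D: A -> D
Depth = number of edges = 1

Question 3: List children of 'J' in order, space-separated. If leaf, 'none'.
Answer: none

Derivation:
Node J's children (from adjacency): (leaf)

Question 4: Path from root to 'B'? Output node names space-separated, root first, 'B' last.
Walk down from root: A -> B

Answer: A B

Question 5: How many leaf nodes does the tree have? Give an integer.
Answer: 5

Derivation:
Leaves (nodes with no children): C, F, G, J, K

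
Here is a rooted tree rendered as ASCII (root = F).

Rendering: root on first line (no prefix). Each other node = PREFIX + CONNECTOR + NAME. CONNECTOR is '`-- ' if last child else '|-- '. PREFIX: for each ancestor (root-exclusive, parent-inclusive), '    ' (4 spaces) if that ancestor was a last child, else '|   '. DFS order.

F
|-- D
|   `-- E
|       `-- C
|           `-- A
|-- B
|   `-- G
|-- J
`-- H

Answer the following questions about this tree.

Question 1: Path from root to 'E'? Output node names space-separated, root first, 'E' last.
Answer: F D E

Derivation:
Walk down from root: F -> D -> E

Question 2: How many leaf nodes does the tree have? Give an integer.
Leaves (nodes with no children): A, G, H, J

Answer: 4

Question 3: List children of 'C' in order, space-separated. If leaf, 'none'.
Answer: A

Derivation:
Node C's children (from adjacency): A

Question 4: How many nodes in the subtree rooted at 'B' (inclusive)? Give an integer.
Subtree rooted at B contains: B, G
Count = 2

Answer: 2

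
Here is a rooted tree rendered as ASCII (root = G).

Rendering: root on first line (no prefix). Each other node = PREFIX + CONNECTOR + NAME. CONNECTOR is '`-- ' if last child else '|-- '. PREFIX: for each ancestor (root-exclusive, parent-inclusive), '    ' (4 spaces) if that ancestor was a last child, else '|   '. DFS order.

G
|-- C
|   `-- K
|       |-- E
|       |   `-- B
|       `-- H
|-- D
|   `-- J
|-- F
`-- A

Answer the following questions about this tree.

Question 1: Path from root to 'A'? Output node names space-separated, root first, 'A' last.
Walk down from root: G -> A

Answer: G A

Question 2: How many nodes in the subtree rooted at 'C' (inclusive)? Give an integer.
Subtree rooted at C contains: B, C, E, H, K
Count = 5

Answer: 5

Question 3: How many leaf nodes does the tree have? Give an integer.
Answer: 5

Derivation:
Leaves (nodes with no children): A, B, F, H, J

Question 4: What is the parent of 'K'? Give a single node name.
Answer: C

Derivation:
Scan adjacency: K appears as child of C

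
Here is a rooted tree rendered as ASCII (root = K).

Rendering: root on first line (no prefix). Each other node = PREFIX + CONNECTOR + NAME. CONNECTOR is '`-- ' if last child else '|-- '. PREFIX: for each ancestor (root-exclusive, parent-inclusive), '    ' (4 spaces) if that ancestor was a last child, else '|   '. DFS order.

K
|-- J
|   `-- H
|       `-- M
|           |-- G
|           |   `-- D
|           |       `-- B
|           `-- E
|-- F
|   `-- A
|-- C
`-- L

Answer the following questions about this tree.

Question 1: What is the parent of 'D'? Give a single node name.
Scan adjacency: D appears as child of G

Answer: G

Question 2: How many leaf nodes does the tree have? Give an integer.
Leaves (nodes with no children): A, B, C, E, L

Answer: 5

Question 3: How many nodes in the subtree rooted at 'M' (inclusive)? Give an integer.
Answer: 5

Derivation:
Subtree rooted at M contains: B, D, E, G, M
Count = 5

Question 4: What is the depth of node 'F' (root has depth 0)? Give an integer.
Answer: 1

Derivation:
Path from root to F: K -> F
Depth = number of edges = 1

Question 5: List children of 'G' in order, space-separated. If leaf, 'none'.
Answer: D

Derivation:
Node G's children (from adjacency): D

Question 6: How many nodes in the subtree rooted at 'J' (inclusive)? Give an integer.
Subtree rooted at J contains: B, D, E, G, H, J, M
Count = 7

Answer: 7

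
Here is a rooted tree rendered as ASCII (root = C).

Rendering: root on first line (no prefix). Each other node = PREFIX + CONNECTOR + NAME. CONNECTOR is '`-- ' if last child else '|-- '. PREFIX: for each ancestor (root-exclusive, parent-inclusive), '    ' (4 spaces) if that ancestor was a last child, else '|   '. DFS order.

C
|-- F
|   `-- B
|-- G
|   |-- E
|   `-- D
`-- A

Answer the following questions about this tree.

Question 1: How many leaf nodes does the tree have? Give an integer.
Leaves (nodes with no children): A, B, D, E

Answer: 4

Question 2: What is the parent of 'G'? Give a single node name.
Scan adjacency: G appears as child of C

Answer: C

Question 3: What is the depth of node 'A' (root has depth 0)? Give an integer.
Answer: 1

Derivation:
Path from root to A: C -> A
Depth = number of edges = 1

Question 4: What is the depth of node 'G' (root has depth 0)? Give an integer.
Answer: 1

Derivation:
Path from root to G: C -> G
Depth = number of edges = 1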